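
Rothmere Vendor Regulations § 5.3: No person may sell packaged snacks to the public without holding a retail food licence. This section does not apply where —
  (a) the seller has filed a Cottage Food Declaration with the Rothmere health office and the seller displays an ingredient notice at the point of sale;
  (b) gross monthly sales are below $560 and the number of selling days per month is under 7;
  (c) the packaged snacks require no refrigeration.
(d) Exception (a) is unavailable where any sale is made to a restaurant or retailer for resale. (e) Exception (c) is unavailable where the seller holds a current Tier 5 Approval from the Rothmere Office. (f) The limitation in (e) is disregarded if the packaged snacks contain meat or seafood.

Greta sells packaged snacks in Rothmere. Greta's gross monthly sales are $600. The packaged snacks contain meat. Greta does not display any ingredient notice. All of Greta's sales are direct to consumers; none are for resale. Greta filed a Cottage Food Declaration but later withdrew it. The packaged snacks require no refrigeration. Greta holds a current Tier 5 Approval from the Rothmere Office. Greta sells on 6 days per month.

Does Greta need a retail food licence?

Exception (a) does not apply: the Cottage Food Declaration was withdrawn.
Exception (b) does not apply: gross monthly sales are $600, not below $560.
All of (c)'s requirements are met (the packaged snacks are shelf-stable). As to paragraphs (e)–(f): (e) is engaged (a current Tier 5 Approval is held), but is itself disapplied by (f): (f) operates against (e): the packaged snacks contain meat. Exception (c) stands.

No — exception (c) applies; Greta is not required to hold a retail food licence.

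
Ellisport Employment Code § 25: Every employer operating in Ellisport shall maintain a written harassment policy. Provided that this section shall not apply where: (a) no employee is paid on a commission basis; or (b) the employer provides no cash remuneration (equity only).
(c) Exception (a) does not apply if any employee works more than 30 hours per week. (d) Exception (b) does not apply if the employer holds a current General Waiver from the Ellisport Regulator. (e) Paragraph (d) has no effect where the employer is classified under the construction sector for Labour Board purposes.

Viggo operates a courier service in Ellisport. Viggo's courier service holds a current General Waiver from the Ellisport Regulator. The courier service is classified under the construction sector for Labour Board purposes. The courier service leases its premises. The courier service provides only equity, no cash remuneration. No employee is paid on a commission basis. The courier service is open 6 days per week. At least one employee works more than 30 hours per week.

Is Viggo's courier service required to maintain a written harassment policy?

Exception (a): no employee is paid on commission — every condition holds. Turning to paragraph (c): (c) operates against (a): at least one employee exceeds 30 hours/week. Exception (a) does not apply.
All of (b)'s requirements are met (remuneration is equity-only). Applying paragraphs (d)–(e): (d) applies (a current General Waiver is held), but is itself disapplied by (e): (e) operates against (d): the courier service is classified under the construction sector. (b) remains available.

No — exception (b) applies; Viggo's courier service is not required to maintain a written harassment policy.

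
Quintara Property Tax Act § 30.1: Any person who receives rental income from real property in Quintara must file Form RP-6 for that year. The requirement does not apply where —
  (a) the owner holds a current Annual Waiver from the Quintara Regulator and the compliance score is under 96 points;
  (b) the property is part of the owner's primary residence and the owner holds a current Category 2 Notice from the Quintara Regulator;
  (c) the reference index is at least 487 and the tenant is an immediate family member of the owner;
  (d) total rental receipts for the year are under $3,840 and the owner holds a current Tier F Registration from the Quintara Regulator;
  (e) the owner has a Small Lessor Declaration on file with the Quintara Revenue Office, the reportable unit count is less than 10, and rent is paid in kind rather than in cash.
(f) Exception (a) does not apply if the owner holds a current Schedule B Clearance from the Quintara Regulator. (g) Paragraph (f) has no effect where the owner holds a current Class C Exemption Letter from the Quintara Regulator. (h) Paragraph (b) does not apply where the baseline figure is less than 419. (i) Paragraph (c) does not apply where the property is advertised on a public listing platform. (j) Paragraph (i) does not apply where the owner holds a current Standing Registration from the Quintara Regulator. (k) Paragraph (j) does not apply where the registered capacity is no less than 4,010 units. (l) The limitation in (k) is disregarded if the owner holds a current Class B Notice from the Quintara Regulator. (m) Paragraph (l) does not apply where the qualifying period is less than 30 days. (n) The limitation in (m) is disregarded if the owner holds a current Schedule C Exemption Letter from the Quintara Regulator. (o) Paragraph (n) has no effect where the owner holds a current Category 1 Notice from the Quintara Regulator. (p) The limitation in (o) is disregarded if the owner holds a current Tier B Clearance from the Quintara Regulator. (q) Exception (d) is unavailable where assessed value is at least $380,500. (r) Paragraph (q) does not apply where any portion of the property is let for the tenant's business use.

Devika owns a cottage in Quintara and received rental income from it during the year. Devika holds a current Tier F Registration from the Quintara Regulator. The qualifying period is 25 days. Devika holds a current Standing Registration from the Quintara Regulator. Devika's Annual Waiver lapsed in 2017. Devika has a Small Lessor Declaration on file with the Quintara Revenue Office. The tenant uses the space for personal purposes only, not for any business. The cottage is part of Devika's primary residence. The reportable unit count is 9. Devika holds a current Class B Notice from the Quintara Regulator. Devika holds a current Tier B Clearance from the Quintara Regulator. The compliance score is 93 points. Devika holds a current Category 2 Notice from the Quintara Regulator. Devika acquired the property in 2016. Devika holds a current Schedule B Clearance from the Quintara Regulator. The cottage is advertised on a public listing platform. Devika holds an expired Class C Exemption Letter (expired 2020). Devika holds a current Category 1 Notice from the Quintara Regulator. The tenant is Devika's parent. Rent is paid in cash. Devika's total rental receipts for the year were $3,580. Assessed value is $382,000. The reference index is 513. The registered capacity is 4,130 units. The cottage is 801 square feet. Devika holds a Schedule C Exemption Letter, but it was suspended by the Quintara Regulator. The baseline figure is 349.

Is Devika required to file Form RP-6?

Exception (a) requires that the owner holds a current Annual Waiver from the Quintara Regulator; but the Annual Waiver is not current, so (a) is unavailable.
Exception (b) is satisfied on its face — the cottage is part of the primary residence; a current Category 2 Notice is held. But applying paragraph (h): (h) operates against (b): the baseline figure is 349, less than the 419 limit. Exception (b) does not apply.
Exception (c)'s conditions are all satisfied: the reference index is 513, meeting the 487 threshold; the tenant is an immediate family member. Turning to paragraphs (i)–(p): (i) operates against (c): the property is publicly advertised. (j) is triggered (a current Standing Registration is held), but is displaced by (k): (k) applies — the registered capacity is 4,130 units, meeting the 4,010 units threshold. (l) would limit (k) — a current Class B Notice is held — but (m) sets (l) aside: (m) operates against (l): the qualifying period is 25 days, less than the 30 days limit. (n) does not operate here (there is no Schedule C Exemption Letter in force), so (m) stands. Exception (c) does not apply.
All of (d)'s requirements are met (total rental receipts for the year are $3,580, under the $3,840 limit; a current Tier F Registration is held). But: (q) operates against (d): assessed value is $382,000, meeting the $380,500 threshold. (r) is not engaged (the space is used for personal purposes only), so (q) stands. So (d) is unavailable.
Exception (e) requires that rent is paid in kind rather than in cash; but rent is paid in cash, so (e) is unavailable.
Every exception is unavailable, so the rule governs.

Yes — Devika must file Form RP-6.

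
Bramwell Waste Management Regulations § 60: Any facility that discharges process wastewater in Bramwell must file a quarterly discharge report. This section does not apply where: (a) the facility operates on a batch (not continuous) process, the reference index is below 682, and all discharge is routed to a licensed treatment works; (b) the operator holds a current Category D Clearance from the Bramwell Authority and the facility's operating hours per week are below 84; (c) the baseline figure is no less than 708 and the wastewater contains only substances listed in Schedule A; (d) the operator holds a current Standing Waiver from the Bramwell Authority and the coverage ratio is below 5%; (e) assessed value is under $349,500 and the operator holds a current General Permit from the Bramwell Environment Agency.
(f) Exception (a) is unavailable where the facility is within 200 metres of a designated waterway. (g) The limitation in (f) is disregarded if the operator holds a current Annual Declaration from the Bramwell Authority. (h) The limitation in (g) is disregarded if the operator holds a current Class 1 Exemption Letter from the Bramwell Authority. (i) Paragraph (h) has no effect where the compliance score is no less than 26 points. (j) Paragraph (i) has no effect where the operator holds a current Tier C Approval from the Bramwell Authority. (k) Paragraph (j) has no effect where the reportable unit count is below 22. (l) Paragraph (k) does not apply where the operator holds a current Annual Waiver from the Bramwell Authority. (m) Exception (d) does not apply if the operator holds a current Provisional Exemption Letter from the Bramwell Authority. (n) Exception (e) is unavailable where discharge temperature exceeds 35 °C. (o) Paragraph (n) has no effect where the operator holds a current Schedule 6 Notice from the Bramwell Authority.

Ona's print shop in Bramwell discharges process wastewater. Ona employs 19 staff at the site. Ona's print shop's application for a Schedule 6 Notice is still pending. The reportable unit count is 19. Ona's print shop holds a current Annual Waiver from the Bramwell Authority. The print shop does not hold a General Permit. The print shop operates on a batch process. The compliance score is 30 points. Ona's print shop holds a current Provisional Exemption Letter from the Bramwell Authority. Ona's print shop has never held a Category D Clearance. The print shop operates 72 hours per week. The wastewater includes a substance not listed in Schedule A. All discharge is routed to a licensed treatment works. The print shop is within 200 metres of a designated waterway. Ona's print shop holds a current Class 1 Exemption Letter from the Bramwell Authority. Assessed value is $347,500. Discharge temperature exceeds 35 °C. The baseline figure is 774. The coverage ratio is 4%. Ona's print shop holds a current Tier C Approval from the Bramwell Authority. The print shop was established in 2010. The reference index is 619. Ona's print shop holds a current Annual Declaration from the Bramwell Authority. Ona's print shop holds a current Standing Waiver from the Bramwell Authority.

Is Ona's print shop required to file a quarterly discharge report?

Yes — Ona's print shop must file a quarterly discharge report.

Exception (a): the facility operates on a batch process; the reference index is 619, below the 682 limit; discharge is routed to a licensed treatment works — every condition holds. But: (f) operates against (a): the print shop is within 200 m of a designated waterway. (g) would limit (f) — a current Annual Declaration is held — but (h) sets (g) aside: (h) operates against (g): a current Class 1 Exemption Letter is held. (i) is triggered (the compliance score is 30 points, meeting the 26 points threshold), but is displaced by (j): (j) operates against (i): a current Tier C Approval is held. (k) is engaged (the reportable unit count is 19, below the 22 limit), but yields to (l): (l) operates against (k): a current Annual Waiver is held. (a) is therefore removed.
Exception (b) requires that the operator holds a current Category D Clearance from the Bramwell Authority; but the Category D Clearance is not current, so (b) is unavailable.
Exception (c) requires that the wastewater contains only substances listed in Schedule A; but the wastewater includes a non-Schedule-A substance, so (c) is unavailable.
Exception (d)'s conditions are all satisfied: a current Standing Waiver is held; the coverage ratio is 4%, below the 5% limit. But: (m) operates — a current Provisional Exemption Letter is held. Exception (d) does not apply.
Exception (e) does not apply: no General Permit is held.
No exception displaces § 60.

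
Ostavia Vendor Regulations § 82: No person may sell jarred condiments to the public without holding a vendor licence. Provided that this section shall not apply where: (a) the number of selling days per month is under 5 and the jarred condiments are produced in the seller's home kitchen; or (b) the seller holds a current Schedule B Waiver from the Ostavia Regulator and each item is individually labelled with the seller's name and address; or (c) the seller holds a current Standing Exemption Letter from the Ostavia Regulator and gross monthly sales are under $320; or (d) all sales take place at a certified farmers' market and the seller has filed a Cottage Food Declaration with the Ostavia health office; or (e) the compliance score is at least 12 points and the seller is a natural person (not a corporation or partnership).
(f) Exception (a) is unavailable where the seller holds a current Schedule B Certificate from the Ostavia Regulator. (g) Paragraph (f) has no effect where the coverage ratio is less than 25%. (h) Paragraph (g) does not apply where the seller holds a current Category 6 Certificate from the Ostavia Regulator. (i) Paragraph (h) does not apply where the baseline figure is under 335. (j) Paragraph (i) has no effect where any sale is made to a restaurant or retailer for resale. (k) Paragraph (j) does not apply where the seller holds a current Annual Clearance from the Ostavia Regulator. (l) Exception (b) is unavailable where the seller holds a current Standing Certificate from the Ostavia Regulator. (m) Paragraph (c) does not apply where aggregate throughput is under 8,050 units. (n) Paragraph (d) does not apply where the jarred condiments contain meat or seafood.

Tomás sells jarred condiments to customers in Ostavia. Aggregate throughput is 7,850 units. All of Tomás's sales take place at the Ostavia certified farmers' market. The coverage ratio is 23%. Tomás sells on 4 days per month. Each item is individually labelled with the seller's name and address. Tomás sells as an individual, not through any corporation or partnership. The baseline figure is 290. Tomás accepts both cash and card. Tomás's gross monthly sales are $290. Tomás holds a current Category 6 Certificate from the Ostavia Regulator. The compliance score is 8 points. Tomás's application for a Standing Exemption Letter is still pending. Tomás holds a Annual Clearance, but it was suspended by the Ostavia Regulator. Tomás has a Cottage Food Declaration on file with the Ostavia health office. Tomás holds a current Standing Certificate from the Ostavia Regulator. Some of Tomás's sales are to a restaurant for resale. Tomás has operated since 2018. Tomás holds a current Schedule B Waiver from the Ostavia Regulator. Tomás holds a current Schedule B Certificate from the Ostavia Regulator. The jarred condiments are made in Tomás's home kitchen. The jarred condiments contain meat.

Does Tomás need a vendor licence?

Exception (a) is satisfied on its face — the number of selling days per month is 4, under the 5 limit; the jarred condiments are home-kitchen produced. However, paragraphs (f)–(k) must be considered: (f) is engaged — a current Schedule B Certificate is held. (g) operates (the coverage ratio is 23%, less than the 25% limit), but is displaced by (h): (h) operates against (g): a current Category 6 Certificate is held. (i) would limit (h) — the baseline figure is 290, under the 335 limit — but (j) sets (i) aside: (j) is engaged — some sales are to a restaurant for resale. (k) is not triggered (the Annual Clearance is not current), so (j) stands. (a) is therefore removed.
All of (b)'s requirements are met (a current Schedule B Waiver is held; items are individually labelled). But applying paragraph (l): (l) is engaged — a current Standing Certificate is held. So (b) is unavailable.
Exception (c) requires that the seller holds a current Standing Exemption Letter from the Ostavia Regulator; but no current Standing Exemption Letter is held, so (c) is unavailable.
Exception (d)'s conditions are all satisfied: all sales are at a certified farmers' market; a Cottage Food Declaration is on file. But applying paragraph (n): (n) operates against (d): the jarred condiments contain meat. So (d) is unavailable.
Exception (e) fails — the compliance score is 8 points, short of 12 points.
No exception applies. The general rule governs.

Yes — Tomás must hold a vendor licence.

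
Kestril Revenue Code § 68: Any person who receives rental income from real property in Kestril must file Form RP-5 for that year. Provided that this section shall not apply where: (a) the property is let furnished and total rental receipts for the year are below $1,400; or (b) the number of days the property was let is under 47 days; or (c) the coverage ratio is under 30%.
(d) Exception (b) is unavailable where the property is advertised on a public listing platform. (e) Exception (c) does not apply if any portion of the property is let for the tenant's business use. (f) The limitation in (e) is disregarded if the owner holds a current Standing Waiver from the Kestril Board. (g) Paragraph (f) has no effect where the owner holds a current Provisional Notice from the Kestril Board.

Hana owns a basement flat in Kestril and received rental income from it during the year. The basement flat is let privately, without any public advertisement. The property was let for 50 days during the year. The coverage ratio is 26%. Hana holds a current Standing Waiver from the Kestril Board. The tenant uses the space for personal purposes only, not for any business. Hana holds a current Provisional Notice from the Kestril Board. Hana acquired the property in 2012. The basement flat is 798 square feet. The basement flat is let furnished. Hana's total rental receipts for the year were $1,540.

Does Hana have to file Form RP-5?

Exception (a) fails — total rental receipts for the year are $1,540, not below $1,400.
Exception (b) requires that the number of days the property was let is under 47 days; but the number of days the property was let is 50 days, not under 47 days, so (b) is unavailable.
Exception (c): the coverage ratio is 26%, under the 30% limit — every condition holds. Considering the limiting provisions: (e), which would limit (c), is inapplicable: the space is used for personal purposes only. Exception (c) stands.

No — exception (c) applies; Hana is not required to file Form RP-5.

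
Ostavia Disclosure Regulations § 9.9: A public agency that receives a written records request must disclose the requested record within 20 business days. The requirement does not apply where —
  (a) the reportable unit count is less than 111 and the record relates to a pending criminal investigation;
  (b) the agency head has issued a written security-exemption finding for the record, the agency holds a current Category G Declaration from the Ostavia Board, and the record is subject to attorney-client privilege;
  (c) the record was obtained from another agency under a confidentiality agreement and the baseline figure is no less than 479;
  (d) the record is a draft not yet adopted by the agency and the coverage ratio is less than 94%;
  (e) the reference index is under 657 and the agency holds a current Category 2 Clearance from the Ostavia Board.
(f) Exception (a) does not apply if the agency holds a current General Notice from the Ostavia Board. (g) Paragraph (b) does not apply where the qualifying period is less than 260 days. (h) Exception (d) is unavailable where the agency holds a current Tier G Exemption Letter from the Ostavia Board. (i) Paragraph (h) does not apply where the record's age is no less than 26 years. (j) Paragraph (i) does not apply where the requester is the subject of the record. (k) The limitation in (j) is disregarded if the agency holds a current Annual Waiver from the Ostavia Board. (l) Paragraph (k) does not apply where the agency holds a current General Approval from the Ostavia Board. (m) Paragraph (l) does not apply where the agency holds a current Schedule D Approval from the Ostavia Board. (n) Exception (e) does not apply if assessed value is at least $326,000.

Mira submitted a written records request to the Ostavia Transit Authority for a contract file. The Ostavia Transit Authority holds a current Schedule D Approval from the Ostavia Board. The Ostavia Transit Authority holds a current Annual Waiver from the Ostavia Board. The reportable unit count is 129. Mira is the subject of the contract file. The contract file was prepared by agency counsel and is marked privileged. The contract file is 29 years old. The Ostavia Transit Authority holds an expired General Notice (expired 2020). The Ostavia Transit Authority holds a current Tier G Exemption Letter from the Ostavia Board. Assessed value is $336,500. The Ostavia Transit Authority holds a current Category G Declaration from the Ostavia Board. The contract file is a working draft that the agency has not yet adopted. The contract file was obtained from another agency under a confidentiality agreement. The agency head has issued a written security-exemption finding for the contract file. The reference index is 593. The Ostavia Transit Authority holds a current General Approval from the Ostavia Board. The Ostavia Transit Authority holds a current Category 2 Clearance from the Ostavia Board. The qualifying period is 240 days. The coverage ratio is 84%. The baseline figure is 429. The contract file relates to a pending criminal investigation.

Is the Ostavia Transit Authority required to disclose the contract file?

Exception (a) does not apply: the reportable unit count is 129, not less than 111.
Exception (b)'s conditions are all satisfied: a written security-exemption finding has been issued; a current Category G Declaration is held; the contract file is privileged. However, paragraph (g) must be considered: (g) operates against (b): the qualifying period is 240 days, less than the 260 days limit. So (b) is unavailable.
Exception (c) does not apply: the baseline figure is 429, short of 479.
All of (d)'s requirements are met (the contract file is an unadopted draft; the coverage ratio is 84%, less than the 94% limit). As to paragraphs (h)–(m): (h) would limit (d) — a current Tier G Exemption Letter is held — but (i) sets (h) aside: (i) operates against (h): the record's age is 29 years, meeting the 26 years threshold. (j) applies (Mira is the subject of the contract file), but yields to (k): (k) is triggered — a current Annual Waiver is held. (l) would limit (k) — a current General Approval is held — but (m) sets (l) aside: (m) operates against (l): a current Schedule D Approval is held. Exception (d) stands.
Exception (e) is satisfied on its face — the reference index is 593, under the 657 limit; a current Category 2 Clearance is held. But: (n) operates — assessed value is $336,500, meeting the $326,000 threshold. (e) is therefore removed.

No — exception (d) applies; the Ostavia Transit Authority is not required to disclose the contract file.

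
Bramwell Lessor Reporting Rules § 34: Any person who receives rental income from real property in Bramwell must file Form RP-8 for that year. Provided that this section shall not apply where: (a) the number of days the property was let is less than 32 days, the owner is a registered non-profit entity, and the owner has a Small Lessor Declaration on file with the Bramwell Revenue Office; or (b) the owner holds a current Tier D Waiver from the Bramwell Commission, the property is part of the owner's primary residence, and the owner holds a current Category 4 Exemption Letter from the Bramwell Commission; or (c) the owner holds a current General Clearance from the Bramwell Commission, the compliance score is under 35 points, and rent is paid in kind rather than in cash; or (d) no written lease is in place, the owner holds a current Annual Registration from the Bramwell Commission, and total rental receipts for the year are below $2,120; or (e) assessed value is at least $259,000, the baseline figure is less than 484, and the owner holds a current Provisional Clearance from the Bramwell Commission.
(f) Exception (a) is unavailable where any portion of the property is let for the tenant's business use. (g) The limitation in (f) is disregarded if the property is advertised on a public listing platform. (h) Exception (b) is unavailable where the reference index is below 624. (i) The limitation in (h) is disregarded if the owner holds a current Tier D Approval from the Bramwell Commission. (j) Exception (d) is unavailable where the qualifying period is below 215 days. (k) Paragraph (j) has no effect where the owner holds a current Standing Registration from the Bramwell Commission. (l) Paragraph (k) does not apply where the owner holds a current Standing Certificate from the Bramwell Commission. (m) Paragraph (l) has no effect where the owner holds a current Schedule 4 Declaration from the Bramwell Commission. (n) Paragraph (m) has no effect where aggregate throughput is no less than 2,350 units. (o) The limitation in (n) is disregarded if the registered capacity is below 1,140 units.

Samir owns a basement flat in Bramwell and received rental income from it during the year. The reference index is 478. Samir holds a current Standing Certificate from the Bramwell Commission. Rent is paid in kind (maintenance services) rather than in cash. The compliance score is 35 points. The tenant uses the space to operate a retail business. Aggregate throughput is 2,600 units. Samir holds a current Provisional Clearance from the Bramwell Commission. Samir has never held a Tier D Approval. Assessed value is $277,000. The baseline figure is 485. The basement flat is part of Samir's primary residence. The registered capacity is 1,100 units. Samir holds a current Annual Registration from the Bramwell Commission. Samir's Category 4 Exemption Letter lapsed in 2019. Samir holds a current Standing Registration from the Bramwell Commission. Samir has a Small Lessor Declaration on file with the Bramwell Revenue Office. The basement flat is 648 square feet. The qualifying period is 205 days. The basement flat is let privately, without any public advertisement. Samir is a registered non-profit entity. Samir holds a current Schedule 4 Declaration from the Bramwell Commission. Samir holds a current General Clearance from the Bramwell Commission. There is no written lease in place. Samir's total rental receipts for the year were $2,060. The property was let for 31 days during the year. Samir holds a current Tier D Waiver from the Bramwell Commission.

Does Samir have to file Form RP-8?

No — exception (d) applies; Samir is not required to file Form RP-8.

All of (a)'s requirements are met (the number of days the property was let is 31 days, less than the 32 days limit; Samir is a registered non-profit; a Small Lessor Declaration is on file). But applying paragraphs (f)–(g): (f) applies — the space is let for business use. (g) is inapplicable (the property is let privately without advertisement), so (f) stands. (a) is therefore removed.
Exception (b) fails — there is no Category 4 Exemption Letter in force.
Exception (c) requires that the compliance score is under 35 points; but the compliance score is 35 points, not under 35 points, so (c) is unavailable.
Exception (d) is satisfied on its face — there is no written lease; a current Annual Registration is held; total rental receipts for the year are $2,060, below the $2,120 limit. Applying paragraphs (j)–(o): (j) would limit (d) — the qualifying period is 205 days, below the 215 days limit — but (k) sets (j) aside: (k) operates against (j): a current Standing Registration is held. (l) is engaged (a current Standing Certificate is held), but yields to (m): (m) is engaged — a current Schedule 4 Declaration is held. (n) is triggered (aggregate throughput is 2,600 units, meeting the 2,350 units threshold), but is set aside by (o): (o) operates against (n): the registered capacity is 1,100 units, below the 1,140 units limit. So (d) applies.
Exception (e) fails — the baseline figure is 485, not less than 484.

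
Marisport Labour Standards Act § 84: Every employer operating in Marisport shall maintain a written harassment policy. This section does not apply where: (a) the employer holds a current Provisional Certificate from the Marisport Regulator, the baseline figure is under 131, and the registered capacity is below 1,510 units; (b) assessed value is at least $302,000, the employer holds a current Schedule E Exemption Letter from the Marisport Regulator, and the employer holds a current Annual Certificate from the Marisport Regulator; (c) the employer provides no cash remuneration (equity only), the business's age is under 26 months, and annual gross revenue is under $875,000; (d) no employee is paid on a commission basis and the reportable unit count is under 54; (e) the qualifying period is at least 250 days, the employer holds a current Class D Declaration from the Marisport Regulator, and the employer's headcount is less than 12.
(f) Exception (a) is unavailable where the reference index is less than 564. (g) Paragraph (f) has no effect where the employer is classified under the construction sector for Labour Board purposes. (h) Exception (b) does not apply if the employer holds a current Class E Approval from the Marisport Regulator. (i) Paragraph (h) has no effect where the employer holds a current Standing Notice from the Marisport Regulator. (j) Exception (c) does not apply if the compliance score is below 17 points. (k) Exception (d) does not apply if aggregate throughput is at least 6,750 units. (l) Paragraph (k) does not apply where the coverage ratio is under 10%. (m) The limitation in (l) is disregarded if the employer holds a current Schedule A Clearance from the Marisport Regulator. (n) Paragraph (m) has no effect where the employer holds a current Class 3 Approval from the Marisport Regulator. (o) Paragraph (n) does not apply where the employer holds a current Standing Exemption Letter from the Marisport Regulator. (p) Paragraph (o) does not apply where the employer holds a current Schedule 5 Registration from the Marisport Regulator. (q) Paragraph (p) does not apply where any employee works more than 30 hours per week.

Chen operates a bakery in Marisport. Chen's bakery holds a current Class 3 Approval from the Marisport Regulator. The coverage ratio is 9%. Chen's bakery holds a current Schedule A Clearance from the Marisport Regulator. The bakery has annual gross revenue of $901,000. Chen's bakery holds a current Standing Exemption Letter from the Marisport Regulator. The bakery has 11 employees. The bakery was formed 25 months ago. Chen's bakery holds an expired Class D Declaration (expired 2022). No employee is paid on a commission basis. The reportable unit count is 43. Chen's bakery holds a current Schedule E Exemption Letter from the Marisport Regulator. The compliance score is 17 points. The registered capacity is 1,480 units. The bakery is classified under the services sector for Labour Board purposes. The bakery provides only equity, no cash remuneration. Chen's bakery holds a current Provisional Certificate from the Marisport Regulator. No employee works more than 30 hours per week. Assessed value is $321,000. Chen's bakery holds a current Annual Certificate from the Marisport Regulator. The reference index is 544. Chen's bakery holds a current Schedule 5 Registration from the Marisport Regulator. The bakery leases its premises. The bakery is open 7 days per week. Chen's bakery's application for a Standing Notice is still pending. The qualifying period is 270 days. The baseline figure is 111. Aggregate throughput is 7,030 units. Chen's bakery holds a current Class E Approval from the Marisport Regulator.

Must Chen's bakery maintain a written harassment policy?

Exception (a) is satisfied on its face — a current Provisional Certificate is held; the baseline figure is 111, under the 131 limit; the registered capacity is 1,480 units, below the 1,510 units limit. Turning to paragraphs (f)–(g): (f) applies — the reference index is 544, less than the 564 limit. (g) is not triggered (the bakery is classified under the services sector), so (f) stands. (a) is therefore removed.
Exception (b): assessed value is $321,000, meeting the $302,000 threshold; a current Schedule E Exemption Letter is held; a current Annual Certificate is held — every condition holds. Turning to paragraphs (h)–(i): (h) applies — a current Class E Approval is held. (i) is not engaged (no current Standing Notice is held), so (h) stands. Exception (b) does not apply.
Exception (c) does not apply: annual gross revenue is $901,000, not under $875,000.
Exception (d) is satisfied on its face — no employee is paid on commission; the reportable unit count is 43, under the 54 limit. Considering the limiting provisions: (k) is engaged (aggregate throughput is 7,030 units, meeting the 6,750 units threshold), but is itself disapplied by (l): (l) operates against (k): the coverage ratio is 9%, under the 10% limit. (m) operates (a current Schedule A Clearance is held), but yields to (n): (n) operates against (m): a current Class 3 Approval is held. (o) would limit (n) — a current Standing Exemption Letter is held — but (p) sets (o) aside: (p) is engaged — a current Schedule 5 Registration is held. (q) does not operate here (no employee exceeds 30 hours/week), so (p) stands. So (d) applies.
Exception (e) requires that the employer holds a current Class D Declaration from the Marisport Regulator; but the Class D Declaration is not current, so (e) is unavailable.

No — exception (d) applies; Chen's bakery is not required to maintain a written harassment policy.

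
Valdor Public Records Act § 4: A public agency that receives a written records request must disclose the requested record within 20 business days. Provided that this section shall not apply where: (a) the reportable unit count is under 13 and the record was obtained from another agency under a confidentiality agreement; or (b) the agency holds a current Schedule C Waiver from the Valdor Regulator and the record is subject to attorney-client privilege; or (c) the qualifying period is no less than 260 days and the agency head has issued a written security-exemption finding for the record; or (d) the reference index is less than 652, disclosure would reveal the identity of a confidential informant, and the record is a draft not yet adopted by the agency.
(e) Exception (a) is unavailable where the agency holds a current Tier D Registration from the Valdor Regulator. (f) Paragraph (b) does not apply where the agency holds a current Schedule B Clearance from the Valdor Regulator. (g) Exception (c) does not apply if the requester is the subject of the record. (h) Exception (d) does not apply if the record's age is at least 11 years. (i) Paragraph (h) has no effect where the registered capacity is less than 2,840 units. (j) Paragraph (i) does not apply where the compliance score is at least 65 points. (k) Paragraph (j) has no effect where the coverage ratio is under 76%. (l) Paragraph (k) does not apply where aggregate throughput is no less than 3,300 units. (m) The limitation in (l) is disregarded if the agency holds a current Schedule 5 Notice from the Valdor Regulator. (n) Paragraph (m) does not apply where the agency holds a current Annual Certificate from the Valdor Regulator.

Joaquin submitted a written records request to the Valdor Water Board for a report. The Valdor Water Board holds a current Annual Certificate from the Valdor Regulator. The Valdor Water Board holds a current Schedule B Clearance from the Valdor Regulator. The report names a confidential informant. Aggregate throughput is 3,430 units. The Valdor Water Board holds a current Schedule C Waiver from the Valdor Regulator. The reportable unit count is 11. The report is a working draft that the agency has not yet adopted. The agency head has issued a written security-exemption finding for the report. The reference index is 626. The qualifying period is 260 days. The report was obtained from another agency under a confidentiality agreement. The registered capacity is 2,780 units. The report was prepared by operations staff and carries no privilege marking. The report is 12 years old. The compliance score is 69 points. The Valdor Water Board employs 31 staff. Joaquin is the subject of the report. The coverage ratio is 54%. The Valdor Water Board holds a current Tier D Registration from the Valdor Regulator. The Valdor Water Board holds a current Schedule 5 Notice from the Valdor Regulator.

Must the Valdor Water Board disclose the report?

Yes — the Valdor Water Board must disclose the report.

Exception (a)'s conditions are all satisfied: the reportable unit count is 11, under the 13 limit; the report was obtained under a confidentiality agreement. But: (e) operates against (a): a current Tier D Registration is held. So (a) is unavailable.
Exception (b) requires that the record is subject to attorney-client privilege; but the report carries no privilege marking, so (b) is unavailable.
All of (c)'s requirements are met (the qualifying period is 260 days, meeting the 260 days threshold; a written security-exemption finding has been issued). But: (g) operates against (c): Joaquin is the subject of the report. Exception (c) does not apply.
Exception (d): the reference index is 626, less than the 652 limit; the report names a confidential informant; the report is an unadopted draft — every condition holds. But applying paragraphs (h)–(n): (h) operates against (d): the record's age is 12 years, meeting the 11 years threshold. (i) is engaged (the registered capacity is 2,780 units, less than the 2,840 units limit), but is overridden by (j): (j) applies — the compliance score is 69 points, meeting the 65 points threshold. (k) is engaged (the coverage ratio is 54%, under the 76% limit), but yields to (l): (l) operates — aggregate throughput is 3,430 units, meeting the 3,300 units threshold. (m) would limit (l) — a current Schedule 5 Notice is held — but (n) sets (m) aside: (n) is engaged — a current Annual Certificate is held. Exception (d) does not apply.
No exception is made out. the Valdor Water Board falls within the general rule.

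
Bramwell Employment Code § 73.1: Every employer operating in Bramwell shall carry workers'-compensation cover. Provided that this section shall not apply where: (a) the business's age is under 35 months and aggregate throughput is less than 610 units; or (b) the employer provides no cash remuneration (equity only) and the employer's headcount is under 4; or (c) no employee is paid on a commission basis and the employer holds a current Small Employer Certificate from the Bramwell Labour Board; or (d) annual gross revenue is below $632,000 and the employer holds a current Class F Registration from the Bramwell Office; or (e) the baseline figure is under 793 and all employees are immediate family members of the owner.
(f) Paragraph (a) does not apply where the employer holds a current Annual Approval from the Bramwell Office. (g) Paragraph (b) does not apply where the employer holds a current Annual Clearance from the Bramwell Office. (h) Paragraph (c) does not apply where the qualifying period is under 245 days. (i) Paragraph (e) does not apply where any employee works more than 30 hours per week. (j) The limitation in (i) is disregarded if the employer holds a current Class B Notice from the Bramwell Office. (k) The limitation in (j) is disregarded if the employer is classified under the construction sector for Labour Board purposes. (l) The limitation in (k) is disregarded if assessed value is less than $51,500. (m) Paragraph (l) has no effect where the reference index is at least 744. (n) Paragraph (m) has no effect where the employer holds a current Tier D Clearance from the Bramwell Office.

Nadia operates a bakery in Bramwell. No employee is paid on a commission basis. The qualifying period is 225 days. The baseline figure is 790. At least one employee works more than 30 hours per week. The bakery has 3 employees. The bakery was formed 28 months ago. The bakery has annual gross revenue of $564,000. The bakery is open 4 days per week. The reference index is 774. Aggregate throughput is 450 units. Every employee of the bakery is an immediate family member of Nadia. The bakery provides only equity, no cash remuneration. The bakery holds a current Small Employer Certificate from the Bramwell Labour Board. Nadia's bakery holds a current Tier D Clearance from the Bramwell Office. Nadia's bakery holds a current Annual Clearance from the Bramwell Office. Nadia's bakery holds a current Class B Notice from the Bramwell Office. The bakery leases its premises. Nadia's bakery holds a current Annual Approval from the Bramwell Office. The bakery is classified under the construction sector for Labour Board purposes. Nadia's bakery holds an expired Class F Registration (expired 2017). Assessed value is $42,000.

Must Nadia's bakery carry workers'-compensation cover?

Exception (a) is satisfied on its face — the business's age is 28 months, under the 35 months limit; aggregate throughput is 450 units, less than the 610 units limit. Turning to paragraph (f): (f) operates against (a): a current Annual Approval is held. (a) is therefore removed.
Exception (b): remuneration is equity-only; the employer's headcount is 3, under the 4 limit — every condition holds. But applying paragraph (g): (g) is triggered — a current Annual Clearance is held. Exception (b) does not apply.
Exception (c): no employee is paid on commission; a current Small Employer Certificate is held — every condition holds. But applying paragraph (h): (h) is engaged — the qualifying period is 225 days, under the 245 days limit. Exception (c) does not apply.
Exception (d) fails — there is no Class F Registration in force.
All of (e)'s requirements are met (the baseline figure is 790, under the 793 limit; every employee is an immediate family member). Under paragraphs (i)–(n): (i) operates (at least one employee exceeds 30 hours/week), but yields to (j): (j) applies — a current Class B Notice is held. (k) applies (the bakery is classified under the construction sector), but is overridden by (l): (l) operates against (k): assessed value is $42,000, less than the $51,500 limit. (m) is triggered (the reference index is 774, meeting the 744 threshold), but is displaced by (n): (n) is engaged — a current Tier D Clearance is held. So (e) applies.

No — exception (e) applies; Nadia's bakery is not required to carry workers'-compensation cover.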